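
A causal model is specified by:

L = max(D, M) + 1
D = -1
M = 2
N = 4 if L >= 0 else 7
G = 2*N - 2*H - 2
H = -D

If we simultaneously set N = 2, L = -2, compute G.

The joint intervention fixes N = 2, L = -2, removing each variable's own equation.
H = -D  [with D=-1]  = 1
G = 2*N - 2*H - 2  [with N=2, H=1]  = 0

0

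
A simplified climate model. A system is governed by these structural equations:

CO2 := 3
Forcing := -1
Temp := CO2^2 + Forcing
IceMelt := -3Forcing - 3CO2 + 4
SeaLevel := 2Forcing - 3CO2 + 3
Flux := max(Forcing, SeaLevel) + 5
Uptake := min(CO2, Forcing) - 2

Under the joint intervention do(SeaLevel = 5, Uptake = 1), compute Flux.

10

Under do(SeaLevel = 5, Uptake = 1), each intervened variable's structural equation is replaced by its fixed value.
Flux = max(Forcing, SeaLevel) + 5  [with Forcing=-1, SeaLevel=5]  = 10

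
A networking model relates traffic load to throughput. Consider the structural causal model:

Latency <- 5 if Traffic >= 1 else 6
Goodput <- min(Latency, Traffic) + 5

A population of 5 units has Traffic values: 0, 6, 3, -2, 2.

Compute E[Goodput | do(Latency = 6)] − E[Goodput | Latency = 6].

Every unit gets Latency=6 under the intervention. Goodput values become 5, 11, 8, 3, 7; E[Goodput|do(Latency=6)] = 6.8.
Conditioning on Latency=6 selects the 2 unit(s) with Traffic ∈ {0, -2}. Their Goodput values: 5, 3. Mean = 4.
Difference = 6.8 − 4 = 2.8.

2.8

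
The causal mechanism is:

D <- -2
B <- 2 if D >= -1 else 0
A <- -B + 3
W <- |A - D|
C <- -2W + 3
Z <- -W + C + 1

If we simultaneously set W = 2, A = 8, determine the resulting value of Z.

The joint intervention fixes W = 2, A = 8, removing each variable's own equation.
C = -2W + 3  [with W=2]  = -1
Z = -W + C + 1  [with W=2, C=-1]  = -2

-2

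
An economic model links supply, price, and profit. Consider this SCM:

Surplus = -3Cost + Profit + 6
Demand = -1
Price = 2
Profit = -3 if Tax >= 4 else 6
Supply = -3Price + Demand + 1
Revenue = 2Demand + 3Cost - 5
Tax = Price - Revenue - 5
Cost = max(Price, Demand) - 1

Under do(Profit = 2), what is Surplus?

do(Profit=2) replaces the equation Profit = -3 if Tax >= 4 else 6 with the constant Profit = 2.
Cost = max(Price, Demand) - 1  [with Price=2, Demand=-1]  = 1
Surplus = -3Cost + Profit + 6  [with Cost=1, Profit=2]  = 5

5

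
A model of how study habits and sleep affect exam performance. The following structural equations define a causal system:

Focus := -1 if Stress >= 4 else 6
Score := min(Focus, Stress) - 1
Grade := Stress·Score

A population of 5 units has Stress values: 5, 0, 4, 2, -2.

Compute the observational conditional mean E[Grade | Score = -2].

E[Grade|Score=-2] averages over only the 2 units with Score=-2 (Stress = 5, 4): Grade = -10, -8, mean -9.

-9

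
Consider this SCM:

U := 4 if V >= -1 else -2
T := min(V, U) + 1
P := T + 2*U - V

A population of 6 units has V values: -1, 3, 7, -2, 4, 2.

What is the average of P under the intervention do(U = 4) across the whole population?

8.5

Every unit gets U=4 under the intervention. P values become 9, 9, 6, 9, 9, 9; E[P|do(U=4)] = 8.5.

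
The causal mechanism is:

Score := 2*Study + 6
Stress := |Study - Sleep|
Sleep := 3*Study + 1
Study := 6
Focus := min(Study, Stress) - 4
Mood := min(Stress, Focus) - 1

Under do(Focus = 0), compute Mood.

Under do(Focus=0), the mechanism Focus := min(Study, Stress) - 4 is discarded; Focus is fixed at 0.
Sleep = 3*Study + 1  [with Study=6]  = 19
Stress = |Study - Sleep|  [with Study=6, Sleep=19]  = 13
Mood = min(Stress, Focus) - 1  [with Stress=13, Focus=0]  = -1

-1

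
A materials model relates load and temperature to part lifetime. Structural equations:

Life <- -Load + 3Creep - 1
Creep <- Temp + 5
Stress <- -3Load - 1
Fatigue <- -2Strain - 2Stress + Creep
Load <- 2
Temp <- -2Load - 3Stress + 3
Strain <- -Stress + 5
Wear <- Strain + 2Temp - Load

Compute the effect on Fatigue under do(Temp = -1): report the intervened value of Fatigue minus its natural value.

-21

The intervention breaks the incoming arrows to Temp: Temp <- -2Load - 3Stress + 3 no longer applies, and Temp = -1.
Stress = -3Load - 1  [with Load=2]  = -7
Strain = -Stress + 5  [with Stress=-7]  = 12
Creep = Temp + 5  [with Temp=-1]  = 4
Fatigue = -2Strain - 2Stress + Creep  [with Strain=12, Stress=-7, Creep=4]  = -6
Without intervention: Stress = -3Load - 1  [with Load=2]  = -7; Strain = -Stress + 5  [with Stress=-7]  = 12; Temp = -2Load - 3Stress + 3  [with Load=2, Stress=-7]  = 20; Creep = Temp + 5  [with Temp=20]  = 25; Fatigue = -2Strain - 2Stress + Creep  [with Strain=12, Stress=-7, Creep=25]  = 15.
Change = -6 − 15 = -21.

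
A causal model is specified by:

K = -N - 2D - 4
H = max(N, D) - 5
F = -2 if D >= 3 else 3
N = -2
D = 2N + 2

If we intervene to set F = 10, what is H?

-7

do(F=10) replaces the equation F = -2 if D >= 3 else 3 with the constant F = 10.
H is not downstream of the intervention, so its value is determined by the original equations.
D = 2N + 2  [with N=-2]  = -2
H = max(N, D) - 5  [with N=-2, D=-2]  = -7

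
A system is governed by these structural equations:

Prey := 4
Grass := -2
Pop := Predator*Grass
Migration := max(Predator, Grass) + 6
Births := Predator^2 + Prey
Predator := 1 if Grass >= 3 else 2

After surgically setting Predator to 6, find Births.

40

The intervention breaks the incoming arrows to Predator: Predator := 1 if Grass >= 3 else 2 no longer applies, and Predator = 6.
Births = Predator^2 + Prey  [with Predator=6, Prey=4]  = 40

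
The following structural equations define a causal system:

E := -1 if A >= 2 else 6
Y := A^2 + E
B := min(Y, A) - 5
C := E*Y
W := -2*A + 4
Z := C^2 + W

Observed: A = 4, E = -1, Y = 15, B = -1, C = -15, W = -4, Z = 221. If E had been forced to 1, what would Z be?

285

Under do(E=1), the mechanism E := -1 if A >= 2 else 6 is discarded; E is fixed at 1.
Y = A^2 + E  [with A=4, E=1]  = 17
C = E*Y  [with E=1, Y=17]  = 17
W = -2*A + 4  [with A=4]  = -4
Z = C^2 + W  [with C=17, W=-4]  = 285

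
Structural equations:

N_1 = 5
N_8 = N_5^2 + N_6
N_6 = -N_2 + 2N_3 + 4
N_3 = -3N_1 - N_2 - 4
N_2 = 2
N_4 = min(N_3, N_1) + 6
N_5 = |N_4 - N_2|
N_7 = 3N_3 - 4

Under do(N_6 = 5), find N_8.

Intervening sets N_6 = 5 and removes its equation (N_6 = -N_2 + 2N_3 + 4).
N_3 = -3N_1 - N_2 - 4  [with N_1=5, N_2=2]  = -21
N_4 = min(N_3, N_1) + 6  [with N_3=-21, N_1=5]  = -15
N_5 = |N_4 - N_2|  [with N_4=-15, N_2=2]  = 17
N_8 = N_5^2 + N_6  [with N_5=17, N_6=5]  = 294

294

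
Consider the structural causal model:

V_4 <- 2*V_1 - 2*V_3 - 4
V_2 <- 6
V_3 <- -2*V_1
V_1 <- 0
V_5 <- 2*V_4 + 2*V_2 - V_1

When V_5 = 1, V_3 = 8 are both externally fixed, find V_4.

Under do(V_5 = 1, V_3 = 8), each intervened variable's structural equation is replaced by its fixed value.
V_4 = 2*V_1 - 2*V_3 - 4  [with V_1=0, V_3=8]  = -20

-20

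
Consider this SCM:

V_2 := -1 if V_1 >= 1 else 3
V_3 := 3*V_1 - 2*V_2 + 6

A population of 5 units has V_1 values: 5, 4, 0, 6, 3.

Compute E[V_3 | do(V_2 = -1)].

18.8

The intervention sets V_2=-1 in all 5 units regardless of V_1. Recomputing V_3 per unit gives 23, 20, 8, 26, 17; average 18.8.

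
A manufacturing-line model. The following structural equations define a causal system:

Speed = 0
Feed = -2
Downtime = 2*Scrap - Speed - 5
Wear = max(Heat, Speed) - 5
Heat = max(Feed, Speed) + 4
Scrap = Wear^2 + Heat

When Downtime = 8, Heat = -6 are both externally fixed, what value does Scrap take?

19

Under do(Downtime = 8, Heat = -6), each intervened variable's structural equation is replaced by its fixed value.
Wear = max(Heat, Speed) - 5  [with Heat=-6, Speed=0]  = -5
Scrap = Wear^2 + Heat  [with Wear=-5, Heat=-6]  = 19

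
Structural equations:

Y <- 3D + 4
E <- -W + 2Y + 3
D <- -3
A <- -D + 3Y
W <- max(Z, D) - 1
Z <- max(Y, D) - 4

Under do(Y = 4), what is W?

do(Y=4) replaces the equation Y <- 3D + 4 with the constant Y = 4.
Z = max(Y, D) - 4  [with Y=4, D=-3]  = 0
W = max(Z, D) - 1  [with Z=0, D=-3]  = -1

-1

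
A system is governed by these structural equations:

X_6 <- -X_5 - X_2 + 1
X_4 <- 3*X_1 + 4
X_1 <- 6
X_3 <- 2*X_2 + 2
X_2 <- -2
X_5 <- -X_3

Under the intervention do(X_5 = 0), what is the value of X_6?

3

The intervention breaks the incoming arrows to X_5: X_5 <- -X_3 no longer applies, and X_5 = 0.
X_6 = -X_5 - X_2 + 1  [with X_5=0, X_2=-2]  = 3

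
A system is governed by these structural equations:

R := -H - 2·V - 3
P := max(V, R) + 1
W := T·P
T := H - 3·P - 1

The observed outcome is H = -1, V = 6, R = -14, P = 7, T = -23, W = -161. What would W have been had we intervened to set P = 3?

-33

Under do(P=3), the mechanism P := max(V, R) + 1 is discarded; P is fixed at 3.
T = H - 3·P - 1  [with H=-1, P=3]  = -11
W = T·P  [with T=-11, P=3]  = -33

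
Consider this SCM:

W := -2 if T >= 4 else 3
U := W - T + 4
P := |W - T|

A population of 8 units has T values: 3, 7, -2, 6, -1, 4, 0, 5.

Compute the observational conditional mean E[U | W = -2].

Conditioning on W=-2 selects the 4 unit(s) with T ∈ {7, 6, 4, 5}. Their U values: -5, -4, -2, -3. Mean = -3.5.

-3.5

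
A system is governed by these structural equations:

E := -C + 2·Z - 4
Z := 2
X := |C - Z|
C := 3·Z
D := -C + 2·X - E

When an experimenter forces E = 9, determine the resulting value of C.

6

The intervention breaks the incoming arrows to E: E := -C + 2·Z - 4 no longer applies, and E = 9.
Since C is not a descendant of the intervened variable, it is unaffected.
C = 3·Z  [with Z=2]  = 6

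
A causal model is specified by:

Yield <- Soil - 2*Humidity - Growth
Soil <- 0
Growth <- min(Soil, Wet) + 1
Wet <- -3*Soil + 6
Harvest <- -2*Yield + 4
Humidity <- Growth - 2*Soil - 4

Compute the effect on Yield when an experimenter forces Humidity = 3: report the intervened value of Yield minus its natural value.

Intervening sets Humidity = 3 and removes its equation (Humidity <- Growth - 2*Soil - 4).
Wet = -3*Soil + 6  [with Soil=0]  = 6
Growth = min(Soil, Wet) + 1  [with Soil=0, Wet=6]  = 1
Yield = Soil - 2*Humidity - Growth  [with Soil=0, Humidity=3, Growth=1]  = -7
Without intervention: Wet = -3*Soil + 6  [with Soil=0]  = 6; Growth = min(Soil, Wet) + 1  [with Soil=0, Wet=6]  = 1; Humidity = Growth - 2*Soil - 4  [with Growth=1, Soil=0]  = -3; Yield = Soil - 2*Humidity - Growth  [with Soil=0, Humidity=-3, Growth=1]  = 5.
Change = -7 − 5 = -12.

-12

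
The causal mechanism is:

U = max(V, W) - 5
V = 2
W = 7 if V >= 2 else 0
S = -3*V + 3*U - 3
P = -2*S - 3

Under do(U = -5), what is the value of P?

45

do(U=-5) replaces the equation U = max(V, W) - 5 with the constant U = -5.
S = -3*V + 3*U - 3  [with V=2, U=-5]  = -24
P = -2*S - 3  [with S=-24]  = 45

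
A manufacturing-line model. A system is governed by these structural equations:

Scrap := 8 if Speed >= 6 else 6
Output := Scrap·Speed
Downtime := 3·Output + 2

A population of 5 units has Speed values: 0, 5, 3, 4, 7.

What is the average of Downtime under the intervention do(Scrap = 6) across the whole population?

do(Scrap=6) breaks Scrap's dependence on Speed. With Scrap=6 fixed, Downtime across the units is 2, 92, 56, 74, 128, mean 70.4.

70.4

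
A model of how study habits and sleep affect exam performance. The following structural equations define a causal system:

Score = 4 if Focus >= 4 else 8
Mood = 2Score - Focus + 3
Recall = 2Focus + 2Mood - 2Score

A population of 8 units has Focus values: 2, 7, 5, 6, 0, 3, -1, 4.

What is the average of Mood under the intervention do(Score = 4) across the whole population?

7.75

Under do(Score=4), Score's equation is replaced by Score=4 for every unit. Per-unit Mood: 9, 4, 6, 5, 11, 8, 12, 7. Mean = 7.75.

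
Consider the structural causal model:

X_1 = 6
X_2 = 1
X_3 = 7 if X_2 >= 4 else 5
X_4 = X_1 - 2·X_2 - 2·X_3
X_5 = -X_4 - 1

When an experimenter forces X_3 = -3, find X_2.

1

Under do(X_3=-3), the mechanism X_3 = 7 if X_2 >= 4 else 5 is discarded; X_3 is fixed at -3.
Since X_2 is not a descendant of the intervened variable, it is unaffected.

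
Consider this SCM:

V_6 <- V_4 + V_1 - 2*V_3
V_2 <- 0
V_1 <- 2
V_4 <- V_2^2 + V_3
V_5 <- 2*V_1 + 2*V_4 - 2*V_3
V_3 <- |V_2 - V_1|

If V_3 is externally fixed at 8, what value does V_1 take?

2

Under do(V_3=8), the mechanism V_3 <- |V_2 - V_1| is discarded; V_3 is fixed at 8.
V_1 is not downstream of the intervention, so its value is determined by the original equations.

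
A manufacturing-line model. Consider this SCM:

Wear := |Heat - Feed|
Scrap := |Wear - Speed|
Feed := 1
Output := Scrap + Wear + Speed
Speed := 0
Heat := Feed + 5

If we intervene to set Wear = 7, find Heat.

6

Under do(Wear=7), the mechanism Wear := |Heat - Feed| is discarded; Wear is fixed at 7.
Since Heat is not a descendant of the intervened variable, it is unaffected.
Heat = Feed + 5  [with Feed=1]  = 6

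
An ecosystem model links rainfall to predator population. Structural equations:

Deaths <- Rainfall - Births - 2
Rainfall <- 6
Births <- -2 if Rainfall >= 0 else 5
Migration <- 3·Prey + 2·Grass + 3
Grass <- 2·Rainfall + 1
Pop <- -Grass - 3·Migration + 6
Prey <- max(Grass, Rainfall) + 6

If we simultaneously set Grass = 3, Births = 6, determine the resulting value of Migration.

45

The joint intervention fixes Grass = 3, Births = 6, removing each variable's own equation.
Prey = max(Grass, Rainfall) + 6  [with Grass=3, Rainfall=6]  = 12
Migration = 3·Prey + 2·Grass + 3  [with Prey=12, Grass=3]  = 45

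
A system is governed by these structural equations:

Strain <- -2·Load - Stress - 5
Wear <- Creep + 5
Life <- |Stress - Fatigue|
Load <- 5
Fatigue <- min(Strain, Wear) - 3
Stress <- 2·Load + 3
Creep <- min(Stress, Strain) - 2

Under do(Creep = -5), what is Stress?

13

The intervention breaks the incoming arrows to Creep: Creep <- min(Stress, Strain) - 2 no longer applies, and Creep = -5.
Since Stress is not a descendant of the intervened variable, it is unaffected.
Stress = 2·Load + 3  [with Load=5]  = 13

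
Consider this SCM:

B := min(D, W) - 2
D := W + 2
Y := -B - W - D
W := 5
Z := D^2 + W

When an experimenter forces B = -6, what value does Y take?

-6

Intervening sets B = -6 and removes its equation (B := min(D, W) - 2).
D = W + 2  [with W=5]  = 7
Y = -B - W - D  [with B=-6, W=5, D=7]  = -6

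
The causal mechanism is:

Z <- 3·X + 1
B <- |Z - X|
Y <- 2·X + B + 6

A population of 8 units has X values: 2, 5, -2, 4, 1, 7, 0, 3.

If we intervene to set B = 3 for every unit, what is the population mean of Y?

Under do(B=3), B's equation is replaced by B=3 for every unit. Per-unit Y: 13, 19, 5, 17, 11, 23, 9, 15. Mean = 14.

14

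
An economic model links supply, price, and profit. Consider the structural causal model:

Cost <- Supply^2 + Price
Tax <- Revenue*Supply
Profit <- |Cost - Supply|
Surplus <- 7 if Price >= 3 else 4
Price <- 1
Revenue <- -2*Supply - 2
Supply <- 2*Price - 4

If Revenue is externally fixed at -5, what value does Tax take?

10

Intervening sets Revenue = -5 and removes its equation (Revenue <- -2*Supply - 2).
Supply = 2*Price - 4  [with Price=1]  = -2
Tax = Revenue*Supply  [with Revenue=-5, Supply=-2]  = 10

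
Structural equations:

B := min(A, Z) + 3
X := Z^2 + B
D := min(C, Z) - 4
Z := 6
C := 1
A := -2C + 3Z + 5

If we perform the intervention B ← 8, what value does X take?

44

Intervening sets B = 8 and removes its equation (B := min(A, Z) + 3).
X = Z^2 + B  [with Z=6, B=8]  = 44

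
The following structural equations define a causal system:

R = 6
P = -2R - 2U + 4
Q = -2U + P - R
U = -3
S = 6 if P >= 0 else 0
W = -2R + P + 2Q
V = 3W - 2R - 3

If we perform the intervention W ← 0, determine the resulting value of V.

Under do(W=0), the mechanism W = -2R + P + 2Q is discarded; W is fixed at 0.
V = 3W - 2R - 3  [with W=0, R=6]  = -15

-15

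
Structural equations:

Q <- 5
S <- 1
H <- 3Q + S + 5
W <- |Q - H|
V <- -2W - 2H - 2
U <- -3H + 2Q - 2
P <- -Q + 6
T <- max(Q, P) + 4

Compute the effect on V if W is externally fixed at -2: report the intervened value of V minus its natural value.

Intervening sets W = -2 and removes its equation (W <- |Q - H|).
H = 3Q + S + 5  [with Q=5, S=1]  = 21
V = -2W - 2H - 2  [with W=-2, H=21]  = -40
Without intervention: H = 3Q + S + 5  [with Q=5, S=1]  = 21; W = |Q - H|  [with Q=5, H=21]  = 16; V = -2W - 2H - 2  [with W=16, H=21]  = -76.
Change = -40 − (-76) = 36.

36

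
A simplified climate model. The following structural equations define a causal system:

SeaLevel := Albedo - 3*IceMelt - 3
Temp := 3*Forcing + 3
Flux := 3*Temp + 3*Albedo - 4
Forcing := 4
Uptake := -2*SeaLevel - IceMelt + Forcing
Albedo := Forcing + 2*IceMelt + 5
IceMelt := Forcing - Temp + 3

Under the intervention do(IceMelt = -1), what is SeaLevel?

do(IceMelt=-1) replaces the equation IceMelt := Forcing - Temp + 3 with the constant IceMelt = -1.
Albedo = Forcing + 2*IceMelt + 5  [with Forcing=4, IceMelt=-1]  = 7
SeaLevel = Albedo - 3*IceMelt - 3  [with Albedo=7, IceMelt=-1]  = 7

7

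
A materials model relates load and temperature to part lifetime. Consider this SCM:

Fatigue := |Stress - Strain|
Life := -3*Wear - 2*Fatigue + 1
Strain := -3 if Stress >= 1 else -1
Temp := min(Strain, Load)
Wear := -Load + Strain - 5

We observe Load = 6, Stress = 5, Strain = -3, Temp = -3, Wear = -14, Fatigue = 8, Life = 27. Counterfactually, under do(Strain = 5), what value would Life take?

The intervention breaks the incoming arrows to Strain: Strain := -3 if Stress >= 1 else -1 no longer applies, and Strain = 5.
Wear = -Load + Strain - 5  [with Load=6, Strain=5]  = -6
Fatigue = |Stress - Strain|  [with Stress=5, Strain=5]  = 0
Life = -3*Wear - 2*Fatigue + 1  [with Wear=-6, Fatigue=0]  = 19

19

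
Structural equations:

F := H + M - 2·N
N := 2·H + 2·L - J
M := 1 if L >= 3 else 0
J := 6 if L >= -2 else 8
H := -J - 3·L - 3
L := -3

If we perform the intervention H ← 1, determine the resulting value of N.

-12

Intervening sets H = 1 and removes its equation (H := -J - 3·L - 3).
J = 6 if L >= -2 else 8  [with L=-3]  = 8
N = 2·H + 2·L - J  [with H=1, L=-3, J=8]  = -12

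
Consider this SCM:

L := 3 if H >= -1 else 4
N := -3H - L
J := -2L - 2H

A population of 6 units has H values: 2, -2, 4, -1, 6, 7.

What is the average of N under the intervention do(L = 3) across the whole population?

Every unit gets L=3 under the intervention. N values become -9, 3, -15, 0, -21, -24; E[N|do(L=3)] = -11.

-11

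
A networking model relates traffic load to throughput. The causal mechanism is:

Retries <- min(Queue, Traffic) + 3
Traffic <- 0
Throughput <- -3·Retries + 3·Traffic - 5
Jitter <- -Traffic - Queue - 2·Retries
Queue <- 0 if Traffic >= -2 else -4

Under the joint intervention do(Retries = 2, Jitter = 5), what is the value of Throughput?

Setting Retries = 2, Jitter = 5 by intervention discards those variables' equations.
Throughput = -3·Retries + 3·Traffic - 5  [with Retries=2, Traffic=0]  = -11

-11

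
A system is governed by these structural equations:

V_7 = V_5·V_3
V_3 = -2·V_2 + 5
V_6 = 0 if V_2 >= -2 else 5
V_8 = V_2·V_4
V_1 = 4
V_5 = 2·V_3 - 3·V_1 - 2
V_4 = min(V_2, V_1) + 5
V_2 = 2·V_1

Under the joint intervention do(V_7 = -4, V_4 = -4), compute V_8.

-32

The joint intervention fixes V_7 = -4, V_4 = -4, removing each variable's own equation.
V_2 = 2·V_1  [with V_1=4]  = 8
V_8 = V_2·V_4  [with V_2=8, V_4=-4]  = -32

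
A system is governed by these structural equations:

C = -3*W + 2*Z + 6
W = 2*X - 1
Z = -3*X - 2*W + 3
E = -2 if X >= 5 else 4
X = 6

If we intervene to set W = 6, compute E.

do(W=6) replaces the equation W = 2*X - 1 with the constant W = 6.
Since E is not a descendant of the intervened variable, it is unaffected.
E = -2 if X >= 5 else 4  [with X=6]  = -2

-2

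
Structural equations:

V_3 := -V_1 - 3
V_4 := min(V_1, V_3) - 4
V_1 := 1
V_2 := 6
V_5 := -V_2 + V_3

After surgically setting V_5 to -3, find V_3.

do(V_5=-3) replaces the equation V_5 := -V_2 + V_3 with the constant V_5 = -3.
V_3 is not downstream of the intervention, so its value is determined by the original equations.
V_3 = -V_1 - 3  [with V_1=1]  = -4

-4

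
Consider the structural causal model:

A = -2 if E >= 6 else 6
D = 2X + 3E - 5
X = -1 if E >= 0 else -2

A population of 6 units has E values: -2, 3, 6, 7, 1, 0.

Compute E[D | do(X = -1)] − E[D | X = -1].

do(X=-1) breaks X's dependence on E. With X=-1 fixed, D across the units is -13, 2, 11, 14, -4, -7, mean 0.5.
Conditioning on X=-1 selects the 5 unit(s) with E ∈ {3, 6, 7, 1, 0}. Their D values: 2, 11, 14, -4, -7. Mean = 3.2.
Difference = 0.5 − 3.2 = -2.7.

-2.7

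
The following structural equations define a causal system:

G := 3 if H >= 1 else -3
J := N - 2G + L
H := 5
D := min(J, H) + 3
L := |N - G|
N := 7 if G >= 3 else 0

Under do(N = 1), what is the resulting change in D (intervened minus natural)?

The intervention breaks the incoming arrows to N: N := 7 if G >= 3 else 0 no longer applies, and N = 1.
G = 3 if H >= 1 else -3  [with H=5]  = 3
L = |N - G|  [with N=1, G=3]  = 2
J = N - 2G + L  [with N=1, G=3, L=2]  = -3
D = min(J, H) + 3  [with J=-3, H=5]  = 0
Without intervention: G = 3 if H >= 1 else -3  [with H=5]  = 3; N = 7 if G >= 3 else 0  [with G=3]  = 7; L = |N - G|  [with N=7, G=3]  = 4; J = N - 2G + L  [with N=7, G=3, L=4]  = 5; D = min(J, H) + 3  [with J=5, H=5]  = 8.
Change = 0 − 8 = -8.

-8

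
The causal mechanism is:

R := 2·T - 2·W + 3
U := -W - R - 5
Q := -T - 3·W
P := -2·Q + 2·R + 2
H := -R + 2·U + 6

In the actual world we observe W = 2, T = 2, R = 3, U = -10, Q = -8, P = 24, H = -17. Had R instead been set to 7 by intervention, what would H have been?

The intervention breaks the incoming arrows to R: R := 2·T - 2·W + 3 no longer applies, and R = 7.
U = -W - R - 5  [with W=2, R=7]  = -14
H = -R + 2·U + 6  [with R=7, U=-14]  = -29

-29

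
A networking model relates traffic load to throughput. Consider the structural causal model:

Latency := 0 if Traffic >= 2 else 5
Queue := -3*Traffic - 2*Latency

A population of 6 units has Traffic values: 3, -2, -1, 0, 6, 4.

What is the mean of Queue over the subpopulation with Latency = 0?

-13

Observing Latency=0 restricts to units where Latency's equation naturally yields 0: Traffic ∈ {3, 6, 4}. In that subpopulation Queue = -9, -18, -12, mean -13.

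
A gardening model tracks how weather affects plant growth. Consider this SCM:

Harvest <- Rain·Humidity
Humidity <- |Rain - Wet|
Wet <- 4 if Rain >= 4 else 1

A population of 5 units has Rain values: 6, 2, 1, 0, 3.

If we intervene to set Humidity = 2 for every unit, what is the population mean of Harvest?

4.8

Under do(Humidity=2), Humidity's equation is replaced by Humidity=2 for every unit. Per-unit Harvest: 12, 4, 2, 0, 6. Mean = 4.8.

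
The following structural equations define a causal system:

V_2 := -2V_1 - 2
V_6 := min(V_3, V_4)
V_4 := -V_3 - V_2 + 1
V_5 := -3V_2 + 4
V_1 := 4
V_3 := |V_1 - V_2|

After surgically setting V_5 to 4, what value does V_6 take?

-3

The intervention breaks the incoming arrows to V_5: V_5 := -3V_2 + 4 no longer applies, and V_5 = 4.
Since V_6 is not a descendant of the intervened variable, it is unaffected.
V_2 = -2V_1 - 2  [with V_1=4]  = -10
V_3 = |V_1 - V_2|  [with V_1=4, V_2=-10]  = 14
V_4 = -V_3 - V_2 + 1  [with V_3=14, V_2=-10]  = -3
V_6 = min(V_3, V_4)  [with V_3=14, V_4=-3]  = -3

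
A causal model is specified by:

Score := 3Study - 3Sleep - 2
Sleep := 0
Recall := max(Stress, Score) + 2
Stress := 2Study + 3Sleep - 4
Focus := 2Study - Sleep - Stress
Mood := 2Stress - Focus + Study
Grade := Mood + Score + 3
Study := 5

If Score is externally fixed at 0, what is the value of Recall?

Under do(Score=0), the mechanism Score := 3Study - 3Sleep - 2 is discarded; Score is fixed at 0.
Stress = 2Study + 3Sleep - 4  [with Study=5, Sleep=0]  = 6
Recall = max(Stress, Score) + 2  [with Stress=6, Score=0]  = 8

8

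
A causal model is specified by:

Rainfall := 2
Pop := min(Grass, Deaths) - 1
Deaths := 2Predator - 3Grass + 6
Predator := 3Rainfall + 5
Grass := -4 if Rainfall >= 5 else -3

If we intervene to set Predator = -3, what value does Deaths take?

The intervention breaks the incoming arrows to Predator: Predator := 3Rainfall + 5 no longer applies, and Predator = -3.
Grass = -4 if Rainfall >= 5 else -3  [with Rainfall=2]  = -3
Deaths = 2Predator - 3Grass + 6  [with Predator=-3, Grass=-3]  = 9

9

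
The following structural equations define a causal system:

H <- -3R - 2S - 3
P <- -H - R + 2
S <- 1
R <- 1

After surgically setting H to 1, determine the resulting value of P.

The intervention breaks the incoming arrows to H: H <- -3R - 2S - 3 no longer applies, and H = 1.
P = -H - R + 2  [with H=1, R=1]  = 0

0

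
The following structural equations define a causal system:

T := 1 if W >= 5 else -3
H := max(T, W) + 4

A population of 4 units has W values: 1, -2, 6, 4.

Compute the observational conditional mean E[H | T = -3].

5

Observing T=-3 restricts to units where T's equation naturally yields -3: W ∈ {1, -2, 4}. In that subpopulation H = 5, 2, 8, mean 5.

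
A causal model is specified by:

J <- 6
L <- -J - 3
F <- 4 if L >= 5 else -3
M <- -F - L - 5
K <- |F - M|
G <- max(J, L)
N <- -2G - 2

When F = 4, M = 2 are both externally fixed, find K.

2

Under do(F = 4, M = 2), each intervened variable's structural equation is replaced by its fixed value.
K = |F - M|  [with F=4, M=2]  = 2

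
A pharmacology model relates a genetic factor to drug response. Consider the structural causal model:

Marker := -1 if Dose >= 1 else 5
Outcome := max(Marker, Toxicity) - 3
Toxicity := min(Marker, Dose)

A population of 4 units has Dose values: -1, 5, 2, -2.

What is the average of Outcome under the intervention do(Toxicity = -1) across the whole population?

-1

Every unit gets Toxicity=-1 under the intervention. Outcome values become 2, -4, -4, 2; E[Outcome|do(Toxicity=-1)] = -1.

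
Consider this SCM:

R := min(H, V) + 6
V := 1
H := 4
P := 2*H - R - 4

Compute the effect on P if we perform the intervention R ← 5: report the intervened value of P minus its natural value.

The intervention breaks the incoming arrows to R: R := min(H, V) + 6 no longer applies, and R = 5.
P = 2*H - R - 4  [with H=4, R=5]  = -1
Without intervention: R = min(H, V) + 6  [with H=4, V=1]  = 7; P = 2*H - R - 4  [with H=4, R=7]  = -3.
Change = -1 − (-3) = 2.

2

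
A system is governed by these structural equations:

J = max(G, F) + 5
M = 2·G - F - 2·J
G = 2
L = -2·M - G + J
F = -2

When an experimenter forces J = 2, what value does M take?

The intervention breaks the incoming arrows to J: J = max(G, F) + 5 no longer applies, and J = 2.
M = 2·G - F - 2·J  [with G=2, F=-2, J=2]  = 2

2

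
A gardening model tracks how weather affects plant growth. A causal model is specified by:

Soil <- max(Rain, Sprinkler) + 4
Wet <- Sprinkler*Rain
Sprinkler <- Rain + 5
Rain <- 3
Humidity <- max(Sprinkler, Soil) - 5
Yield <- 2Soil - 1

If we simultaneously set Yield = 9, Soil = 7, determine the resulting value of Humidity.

3

Under do(Yield = 9, Soil = 7), each intervened variable's structural equation is replaced by its fixed value.
Sprinkler = Rain + 5  [with Rain=3]  = 8
Humidity = max(Sprinkler, Soil) - 5  [with Sprinkler=8, Soil=7]  = 3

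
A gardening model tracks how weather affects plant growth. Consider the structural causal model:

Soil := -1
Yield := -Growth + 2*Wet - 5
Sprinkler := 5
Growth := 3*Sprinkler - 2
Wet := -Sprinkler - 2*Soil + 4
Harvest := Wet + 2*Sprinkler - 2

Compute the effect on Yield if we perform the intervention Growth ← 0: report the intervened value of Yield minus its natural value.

13

Intervening sets Growth = 0 and removes its equation (Growth := 3*Sprinkler - 2).
Wet = -Sprinkler - 2*Soil + 4  [with Sprinkler=5, Soil=-1]  = 1
Yield = -Growth + 2*Wet - 5  [with Growth=0, Wet=1]  = -3
Without intervention: Wet = -Sprinkler - 2*Soil + 4  [with Sprinkler=5, Soil=-1]  = 1; Growth = 3*Sprinkler - 2  [with Sprinkler=5]  = 13; Yield = -Growth + 2*Wet - 5  [with Growth=13, Wet=1]  = -16.
Change = -3 − (-16) = 13.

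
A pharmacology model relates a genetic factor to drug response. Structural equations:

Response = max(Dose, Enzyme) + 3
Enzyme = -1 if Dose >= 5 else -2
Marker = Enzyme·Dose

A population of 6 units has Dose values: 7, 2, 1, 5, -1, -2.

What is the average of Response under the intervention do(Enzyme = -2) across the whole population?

Every unit gets Enzyme=-2 under the intervention. Response values become 10, 5, 4, 8, 2, 1; E[Response|do(Enzyme=-2)] = 5.

5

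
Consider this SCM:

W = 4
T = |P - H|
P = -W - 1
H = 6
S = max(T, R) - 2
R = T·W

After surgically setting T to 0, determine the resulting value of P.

Under do(T=0), the mechanism T = |P - H| is discarded; T is fixed at 0.
Since P is not a descendant of the intervened variable, it is unaffected.
P = -W - 1  [with W=4]  = -5

-5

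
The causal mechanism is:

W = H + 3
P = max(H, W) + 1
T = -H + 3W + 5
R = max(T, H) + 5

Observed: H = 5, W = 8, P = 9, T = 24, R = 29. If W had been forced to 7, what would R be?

26

do(W=7) replaces the equation W = H + 3 with the constant W = 7.
T = -H + 3W + 5  [with H=5, W=7]  = 21
R = max(T, H) + 5  [with T=21, H=5]  = 26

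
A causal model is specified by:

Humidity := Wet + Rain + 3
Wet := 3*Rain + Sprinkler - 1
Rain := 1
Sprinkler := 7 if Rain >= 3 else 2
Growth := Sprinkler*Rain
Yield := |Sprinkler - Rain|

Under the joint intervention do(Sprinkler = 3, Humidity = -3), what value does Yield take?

Setting Sprinkler = 3, Humidity = -3 by intervention discards those variables' equations.
Yield = |Sprinkler - Rain|  [with Sprinkler=3, Rain=1]  = 2

2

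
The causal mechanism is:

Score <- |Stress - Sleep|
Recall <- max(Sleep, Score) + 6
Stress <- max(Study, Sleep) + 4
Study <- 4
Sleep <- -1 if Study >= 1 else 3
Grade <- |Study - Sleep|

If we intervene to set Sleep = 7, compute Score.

4

Under do(Sleep=7), the mechanism Sleep <- -1 if Study >= 1 else 3 is discarded; Sleep is fixed at 7.
Stress = max(Study, Sleep) + 4  [with Study=4, Sleep=7]  = 11
Score = |Stress - Sleep|  [with Stress=11, Sleep=7]  = 4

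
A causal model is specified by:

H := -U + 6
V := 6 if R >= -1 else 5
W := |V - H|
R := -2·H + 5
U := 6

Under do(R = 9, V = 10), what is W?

10

Setting R = 9, V = 10 by intervention discards those variables' equations.
H = -U + 6  [with U=6]  = 0
W = |V - H|  [with V=10, H=0]  = 10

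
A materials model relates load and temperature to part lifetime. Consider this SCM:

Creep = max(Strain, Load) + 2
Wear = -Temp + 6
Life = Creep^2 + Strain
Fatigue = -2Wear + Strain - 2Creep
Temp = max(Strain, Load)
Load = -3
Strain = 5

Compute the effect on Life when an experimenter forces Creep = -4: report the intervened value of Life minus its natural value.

The intervention breaks the incoming arrows to Creep: Creep = max(Strain, Load) + 2 no longer applies, and Creep = -4.
Life = Creep^2 + Strain  [with Creep=-4, Strain=5]  = 21
Without intervention: Creep = max(Strain, Load) + 2  [with Strain=5, Load=-3]  = 7; Life = Creep^2 + Strain  [with Creep=7, Strain=5]  = 54.
Change = 21 − 54 = -33.

-33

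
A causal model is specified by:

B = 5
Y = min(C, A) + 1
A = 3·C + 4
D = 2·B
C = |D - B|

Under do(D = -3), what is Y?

do(D=-3) replaces the equation D = 2·B with the constant D = -3.
C = |D - B|  [with D=-3, B=5]  = 8
A = 3·C + 4  [with C=8]  = 28
Y = min(C, A) + 1  [with C=8, A=28]  = 9

9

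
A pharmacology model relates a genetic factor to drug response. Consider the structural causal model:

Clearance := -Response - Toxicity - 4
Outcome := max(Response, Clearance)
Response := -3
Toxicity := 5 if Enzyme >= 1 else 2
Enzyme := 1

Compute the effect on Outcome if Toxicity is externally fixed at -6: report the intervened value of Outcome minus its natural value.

8

do(Toxicity=-6) replaces the equation Toxicity := 5 if Enzyme >= 1 else 2 with the constant Toxicity = -6.
Clearance = -Response - Toxicity - 4  [with Response=-3, Toxicity=-6]  = 5
Outcome = max(Response, Clearance)  [with Response=-3, Clearance=5]  = 5
Without intervention: Toxicity = 5 if Enzyme >= 1 else 2  [with Enzyme=1]  = 5; Clearance = -Response - Toxicity - 4  [with Response=-3, Toxicity=5]  = -6; Outcome = max(Response, Clearance)  [with Response=-3, Clearance=-6]  = -3.
Change = 5 − (-3) = 8.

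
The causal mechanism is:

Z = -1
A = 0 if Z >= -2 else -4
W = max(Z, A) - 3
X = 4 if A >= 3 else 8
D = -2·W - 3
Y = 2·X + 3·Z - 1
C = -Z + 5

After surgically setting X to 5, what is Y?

Under do(X=5), the mechanism X = 4 if A >= 3 else 8 is discarded; X is fixed at 5.
Y = 2·X + 3·Z - 1  [with X=5, Z=-1]  = 6

6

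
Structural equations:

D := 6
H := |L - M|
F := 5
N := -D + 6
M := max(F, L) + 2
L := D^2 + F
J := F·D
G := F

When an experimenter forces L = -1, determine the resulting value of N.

do(L=-1) replaces the equation L := D^2 + F with the constant L = -1.
No directed path runs from L to N, so N keeps its natural value.
N = -D + 6  [with D=6]  = 0

0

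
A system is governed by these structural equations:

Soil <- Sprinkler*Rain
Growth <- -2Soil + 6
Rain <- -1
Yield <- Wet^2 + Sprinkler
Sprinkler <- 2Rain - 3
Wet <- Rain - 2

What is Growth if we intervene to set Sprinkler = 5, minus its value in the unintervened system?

do(Sprinkler=5) replaces the equation Sprinkler <- 2Rain - 3 with the constant Sprinkler = 5.
Soil = Sprinkler*Rain  [with Sprinkler=5, Rain=-1]  = -5
Growth = -2Soil + 6  [with Soil=-5]  = 16
Without intervention: Sprinkler = 2Rain - 3  [with Rain=-1]  = -5; Soil = Sprinkler*Rain  [with Sprinkler=-5, Rain=-1]  = 5; Growth = -2Soil + 6  [with Soil=5]  = -4.
Change = 16 − (-4) = 20.

20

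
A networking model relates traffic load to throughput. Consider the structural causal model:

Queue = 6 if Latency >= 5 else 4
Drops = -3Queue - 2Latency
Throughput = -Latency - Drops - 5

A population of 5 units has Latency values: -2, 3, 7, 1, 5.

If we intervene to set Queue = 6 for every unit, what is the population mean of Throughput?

Under do(Queue=6), Queue's equation is replaced by Queue=6 for every unit. Per-unit Throughput: 11, 16, 20, 14, 18. Mean = 15.8.

15.8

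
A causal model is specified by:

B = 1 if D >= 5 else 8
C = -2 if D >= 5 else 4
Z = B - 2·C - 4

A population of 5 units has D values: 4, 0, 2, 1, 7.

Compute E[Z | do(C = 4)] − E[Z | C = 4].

-1.4

Under do(C=4), C's equation is replaced by C=4 for every unit. Per-unit Z: -4, -4, -4, -4, -11. Mean = -5.4.
Conditioning on C=4 selects the 4 unit(s) with D ∈ {4, 0, 2, 1}. Their Z values: -4, -4, -4, -4. Mean = -4.
Difference = -5.4 − (-4) = -1.4.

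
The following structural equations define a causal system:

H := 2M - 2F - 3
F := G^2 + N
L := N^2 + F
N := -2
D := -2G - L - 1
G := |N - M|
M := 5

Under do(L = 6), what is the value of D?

-21

Intervening sets L = 6 and removes its equation (L := N^2 + F).
G = |N - M|  [with N=-2, M=5]  = 7
D = -2G - L - 1  [with G=7, L=6]  = -21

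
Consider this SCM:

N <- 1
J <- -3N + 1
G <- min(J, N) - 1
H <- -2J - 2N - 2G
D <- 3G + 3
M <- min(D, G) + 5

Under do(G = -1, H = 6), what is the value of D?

Setting G = -1, H = 6 by intervention discards those variables' equations.
D = 3G + 3  [with G=-1]  = 0

0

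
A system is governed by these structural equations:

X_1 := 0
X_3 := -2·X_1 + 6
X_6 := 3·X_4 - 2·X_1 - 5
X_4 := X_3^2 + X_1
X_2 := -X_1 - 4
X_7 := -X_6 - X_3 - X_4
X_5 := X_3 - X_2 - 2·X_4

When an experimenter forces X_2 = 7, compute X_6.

Under do(X_2=7), the mechanism X_2 := -X_1 - 4 is discarded; X_2 is fixed at 7.
No directed path runs from X_2 to X_6, so X_6 keeps its natural value.
X_3 = -2·X_1 + 6  [with X_1=0]  = 6
X_4 = X_3^2 + X_1  [with X_3=6, X_1=0]  = 36
X_6 = 3·X_4 - 2·X_1 - 5  [with X_4=36, X_1=0]  = 103

103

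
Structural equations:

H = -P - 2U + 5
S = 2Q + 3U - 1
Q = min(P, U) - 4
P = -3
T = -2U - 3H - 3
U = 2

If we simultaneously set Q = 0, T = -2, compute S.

5

Setting Q = 0, T = -2 by intervention discards those variables' equations.
S = 2Q + 3U - 1  [with Q=0, U=2]  = 5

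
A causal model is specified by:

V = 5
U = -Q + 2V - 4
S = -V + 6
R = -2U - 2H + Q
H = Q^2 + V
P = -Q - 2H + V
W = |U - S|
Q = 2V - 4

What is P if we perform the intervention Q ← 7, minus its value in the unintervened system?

do(Q=7) replaces the equation Q = 2V - 4 with the constant Q = 7.
H = Q^2 + V  [with Q=7, V=5]  = 54
P = -Q - 2H + V  [with Q=7, H=54, V=5]  = -110
Without intervention: Q = 2V - 4  [with V=5]  = 6; H = Q^2 + V  [with Q=6, V=5]  = 41; P = -Q - 2H + V  [with Q=6, H=41, V=5]  = -83.
Change = -110 − (-83) = -27.

-27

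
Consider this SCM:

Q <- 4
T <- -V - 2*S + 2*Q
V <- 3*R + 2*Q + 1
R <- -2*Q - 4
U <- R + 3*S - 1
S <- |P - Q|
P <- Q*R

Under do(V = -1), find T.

-95

Under do(V=-1), the mechanism V <- 3*R + 2*Q + 1 is discarded; V is fixed at -1.
R = -2*Q - 4  [with Q=4]  = -12
P = Q*R  [with Q=4, R=-12]  = -48
S = |P - Q|  [with P=-48, Q=4]  = 52
T = -V - 2*S + 2*Q  [with V=-1, S=52, Q=4]  = -95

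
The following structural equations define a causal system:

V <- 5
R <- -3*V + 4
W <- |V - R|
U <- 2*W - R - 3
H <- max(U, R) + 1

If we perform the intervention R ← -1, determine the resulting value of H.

do(R=-1) replaces the equation R <- -3*V + 4 with the constant R = -1.
W = |V - R|  [with V=5, R=-1]  = 6
U = 2*W - R - 3  [with W=6, R=-1]  = 10
H = max(U, R) + 1  [with U=10, R=-1]  = 11

11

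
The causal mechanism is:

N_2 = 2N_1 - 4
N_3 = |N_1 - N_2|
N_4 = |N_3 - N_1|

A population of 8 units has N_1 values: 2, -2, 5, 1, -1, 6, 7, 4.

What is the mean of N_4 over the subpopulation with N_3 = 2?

E[N_4|N_3=2] averages over only the 2 units with N_3=2 (N_1 = 2, 6): N_4 = 0, 4, mean 2.

2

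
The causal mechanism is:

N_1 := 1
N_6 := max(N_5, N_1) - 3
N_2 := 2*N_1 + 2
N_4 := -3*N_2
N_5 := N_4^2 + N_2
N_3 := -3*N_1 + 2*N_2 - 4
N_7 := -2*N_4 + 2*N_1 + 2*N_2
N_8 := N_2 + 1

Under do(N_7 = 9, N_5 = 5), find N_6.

Setting N_7 = 9, N_5 = 5 by intervention discards those variables' equations.
N_6 = max(N_5, N_1) - 3  [with N_5=5, N_1=1]  = 2

2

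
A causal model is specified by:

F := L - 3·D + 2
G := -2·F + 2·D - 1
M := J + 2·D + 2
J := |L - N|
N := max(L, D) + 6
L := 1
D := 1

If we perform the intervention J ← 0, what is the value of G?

1

The intervention breaks the incoming arrows to J: J := |L - N| no longer applies, and J = 0.
No directed path runs from J to G, so G keeps its natural value.
F = L - 3·D + 2  [with L=1, D=1]  = 0
G = -2·F + 2·D - 1  [with F=0, D=1]  = 1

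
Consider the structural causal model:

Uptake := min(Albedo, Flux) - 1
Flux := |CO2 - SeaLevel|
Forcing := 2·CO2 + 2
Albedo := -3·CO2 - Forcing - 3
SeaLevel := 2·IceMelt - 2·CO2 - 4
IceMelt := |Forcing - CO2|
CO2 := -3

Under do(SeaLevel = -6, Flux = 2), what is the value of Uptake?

Under do(SeaLevel = -6, Flux = 2), each intervened variable's structural equation is replaced by its fixed value.
Forcing = 2·CO2 + 2  [with CO2=-3]  = -4
Albedo = -3·CO2 - Forcing - 3  [with CO2=-3, Forcing=-4]  = 10
Uptake = min(Albedo, Flux) - 1  [with Albedo=10, Flux=2]  = 1

1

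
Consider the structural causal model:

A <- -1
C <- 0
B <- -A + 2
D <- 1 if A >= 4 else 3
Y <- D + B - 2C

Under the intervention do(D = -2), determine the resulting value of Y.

Intervening sets D = -2 and removes its equation (D <- 1 if A >= 4 else 3).
B = -A + 2  [with A=-1]  = 3
Y = D + B - 2C  [with D=-2, B=3, C=0]  = 1

1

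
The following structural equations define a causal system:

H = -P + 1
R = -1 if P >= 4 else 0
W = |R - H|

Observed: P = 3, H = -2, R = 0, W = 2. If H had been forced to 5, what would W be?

Under do(H=5), the mechanism H = -P + 1 is discarded; H is fixed at 5.
R = -1 if P >= 4 else 0  [with P=3]  = 0
W = |R - H|  [with R=0, H=5]  = 5

5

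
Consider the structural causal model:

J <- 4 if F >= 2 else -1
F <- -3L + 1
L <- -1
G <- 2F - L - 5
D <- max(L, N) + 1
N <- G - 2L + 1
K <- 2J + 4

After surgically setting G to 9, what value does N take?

12

do(G=9) replaces the equation G <- 2F - L - 5 with the constant G = 9.
N = G - 2L + 1  [with G=9, L=-1]  = 12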